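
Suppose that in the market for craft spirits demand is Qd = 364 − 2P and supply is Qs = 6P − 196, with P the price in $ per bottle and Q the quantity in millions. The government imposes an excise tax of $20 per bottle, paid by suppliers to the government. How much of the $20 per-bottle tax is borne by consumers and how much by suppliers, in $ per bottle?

Before the tax: set 364 − 2P = 6P − 196 → P* = $70, Q* = 224.
With the tax collected from suppliers, supply shifts: Qs = 6(P − 20) − 196.
Solving gives Q = 194 with consumers paying $85 and suppliers receiving $65 (the $20 wedge).
Burden on consumers: $15; on suppliers: $5. (They sum to $20.)

Consumers bear $15 per bottle; suppliers bear $5 per bottle.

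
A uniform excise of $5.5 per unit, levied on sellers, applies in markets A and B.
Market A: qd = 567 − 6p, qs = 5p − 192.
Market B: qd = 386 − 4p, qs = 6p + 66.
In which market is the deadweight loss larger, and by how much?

Market A: pre-tax p* = $69, q* = 153; post-tax q = 138; deadweight loss = $41.25.
Market B: pre-tax p* = $32, q* = 258; post-tax q = 244.8; deadweight loss = $36.3.
Difference: $41.25 vs $36.3 → market A is larger by $4.95.

Market A, by $4.95.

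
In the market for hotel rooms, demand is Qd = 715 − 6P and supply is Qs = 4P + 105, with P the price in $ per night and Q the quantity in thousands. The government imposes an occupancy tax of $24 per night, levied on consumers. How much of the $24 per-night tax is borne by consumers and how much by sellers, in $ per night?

Before the tax: set 715 − 6P = 4P + 105 → P* = $61, Q* = 349.
With the tax collected from consumers, demand (in seller-price terms) shifts: Qd = 715 − 6(P + 24).
New equilibrium: consumers pay $70.6, sellers receive $46.6, Q = 291.4. (Wedge: Pb − Ps = 24.)
Burden on consumers: $9.6; on sellers: $14.4. (They sum to $24.)
The less price-elastic side of the market bears the larger share of a per-unit tax.

Consumers bear $9.6 per night; sellers bear $14.4 per night.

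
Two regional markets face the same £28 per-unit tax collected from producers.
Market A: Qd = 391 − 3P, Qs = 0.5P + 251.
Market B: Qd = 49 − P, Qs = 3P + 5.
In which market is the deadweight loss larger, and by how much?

Market B, by £126.

Market A: pre-tax P* = £40, Q* = 271; post-tax Q = 259; deadweight loss = £168.
Market B: pre-tax P* = £11, Q* = 38; post-tax Q = 17; deadweight loss = £294.
Difference: £168 vs £294 → market B is larger by £126.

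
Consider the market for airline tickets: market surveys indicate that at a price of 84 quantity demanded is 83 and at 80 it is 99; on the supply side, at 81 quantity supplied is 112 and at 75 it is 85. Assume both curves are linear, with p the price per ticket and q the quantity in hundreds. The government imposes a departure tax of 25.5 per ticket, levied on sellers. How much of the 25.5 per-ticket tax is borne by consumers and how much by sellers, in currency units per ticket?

Demand slope: (99 − 83)/(80 − 84) = -4, so qd = 419 − 4p.
Supply slope: (85 − 112)/(75 − 81) = 4.5, so qs = 4.5p − 252.5.
Without the tax, 419 − 4p = 4.5p − 252.5 gives 8.5p = 671.5, so p* = 79 and q* = 103.
With the tax collected from sellers, supply shifts: qs = 4.5(p − 25.5) − 252.5.
Solving gives q = 49 with consumers paying 92.5 and sellers receiving 67 (the 25.5 wedge).
Burden on consumers: 13.5; on sellers: 12. (They sum to 25.5.)

Consumers bear 13.5 per ticket; sellers bear 12 per ticket.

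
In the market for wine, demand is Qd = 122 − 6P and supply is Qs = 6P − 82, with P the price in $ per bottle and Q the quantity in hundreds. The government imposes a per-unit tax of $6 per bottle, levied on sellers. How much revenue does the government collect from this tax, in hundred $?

Without the tax, 122 − 6P = 6P − 82 gives 12P = 204, so P* = $17 and Q* = 20.
With the tax collected from sellers, supply shifts: Qs = 6(P − 6) − 82.
Solving gives Q = 2 with consumers paying $20 and sellers receiving $14 (the $6 wedge).
Revenue = t · Q = 6 · 2 = $12.

Tax revenue = $12 hundred.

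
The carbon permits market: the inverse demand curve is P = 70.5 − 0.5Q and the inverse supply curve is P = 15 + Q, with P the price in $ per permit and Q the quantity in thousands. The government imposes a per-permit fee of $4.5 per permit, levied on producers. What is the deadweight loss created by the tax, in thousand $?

Inverting to Q(P) form: Qd = 141 − 2P; Qs = P − 15.
Before the tax: set 141 − 2P = P − 15 → P* = $52, Q* = 37.
With the tax collected from producers, supply shifts: Qs = (P − 4.5) − 15.
Solving gives Q = 34 with buyers paying $53.5 and producers receiving $49 (the $4.5 wedge).
Quantity falls by |ΔQ| = |37 − 34| = 3.
DWL = ½ · t · |ΔQ| = ½ · 4.5 · 3 = $6.75.

Deadweight loss = $6.75 thousand.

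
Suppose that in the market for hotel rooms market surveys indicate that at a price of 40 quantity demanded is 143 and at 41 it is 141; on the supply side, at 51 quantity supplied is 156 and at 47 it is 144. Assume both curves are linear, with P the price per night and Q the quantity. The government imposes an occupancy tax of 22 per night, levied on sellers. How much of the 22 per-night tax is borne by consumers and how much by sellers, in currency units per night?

Demand slope: (141 − 143)/(41 − 40) = -2, so Qd = 223 − 2P.
Supply slope: (144 − 156)/(47 − 51) = 3, so Qs = 3P + 3.
Before the tax: set 223 − 2P = 3P + 3 → P* = 44, Q* = 135.
With the tax collected from sellers, supply shifts: Qs = 3(P − 22) + 3.
New equilibrium: consumers pay 57.2, sellers receive 35.2, Q = 108.6. (Wedge: Pb − Ps = 22.)
Burden on consumers: 13.2; on sellers: 8.8. (They sum to 22.)
The less price-elastic side of the market bears the larger share of a per-unit tax.

Consumers bear 13.2 per night; sellers bear 8.8 per night.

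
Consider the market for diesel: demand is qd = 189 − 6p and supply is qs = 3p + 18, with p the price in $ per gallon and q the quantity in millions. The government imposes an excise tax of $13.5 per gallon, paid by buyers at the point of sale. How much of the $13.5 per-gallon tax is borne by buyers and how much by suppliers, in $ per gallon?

Buyers bear $4.5 per gallon; suppliers bear $9 per gallon.

Before the tax: set 189 − 6p = 3p + 18 → p* = $19, q* = 75.
With the tax collected from buyers, demand (in seller-price terms) shifts: qd = 189 − 6(p + 13.5).
Solving gives q = 48 with buyers paying $23.5 and suppliers receiving $10 (the $13.5 wedge).
Burden on buyers: $4.5; on suppliers: $9. (They sum to $13.5.)
The less price-elastic side of the market bears the larger share of a per-unit tax.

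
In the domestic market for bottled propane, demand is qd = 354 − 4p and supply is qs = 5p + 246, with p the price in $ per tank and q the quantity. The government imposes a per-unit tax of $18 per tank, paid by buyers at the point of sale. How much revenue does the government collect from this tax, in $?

Tax revenue = $4788.

Without the tax, 354 − 4p = 5p + 246 gives 9p = 108, so p* = $12 and q* = 306.
With the tax collected from buyers, demand (in seller-price terms) shifts: qd = 354 − 4(p + 18).
New equilibrium: buyers pay $22, suppliers receive $4, q = 266. (Wedge: pb − ps = 18.)
Revenue = t · Q = 18 · 266 = $4788.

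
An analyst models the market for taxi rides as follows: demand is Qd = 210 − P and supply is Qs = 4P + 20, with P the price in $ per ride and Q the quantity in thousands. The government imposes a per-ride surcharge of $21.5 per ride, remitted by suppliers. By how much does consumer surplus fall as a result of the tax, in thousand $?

Consumer surplus falls by $2810.48 thousand.

Without the tax, 210 − P = 4P + 20 gives 5P = 190, so P* = $38 and Q* = 172.
With the tax collected from suppliers, supply shifts: Qs = 4(P − 21.5) + 20.
Solving gives Q = 154.8 with buyers paying $55.2 and suppliers receiving $33.7 (the $21.5 wedge).
ΔCS is the trapezoid between Q = 154.8 and Q = 172 of height $17.2: ½ · (172 + 154.8) · 17.2 = $2810.48.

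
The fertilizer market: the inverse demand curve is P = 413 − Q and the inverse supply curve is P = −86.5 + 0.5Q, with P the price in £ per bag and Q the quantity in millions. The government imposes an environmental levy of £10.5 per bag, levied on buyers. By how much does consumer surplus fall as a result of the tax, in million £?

Rewrite in direct form: Qd = 413 − P and Qs = 2P + 173.
Before the tax: set 413 − P = 2P + 173 → P* = £80, Q* = 333.
With the tax collected from buyers, demand (in seller-price terms) shifts: Qd = 413 − (P + 10.5).
Solving gives Q = 326 with buyers paying £87 and producers receiving £76.5 (the £10.5 wedge).
ΔCS is the trapezoid between Q = 326 and Q = 333 of height £7: ½ · (333 + 326) · 7 = £2306.5.

Consumer surplus falls by £2306.5 million.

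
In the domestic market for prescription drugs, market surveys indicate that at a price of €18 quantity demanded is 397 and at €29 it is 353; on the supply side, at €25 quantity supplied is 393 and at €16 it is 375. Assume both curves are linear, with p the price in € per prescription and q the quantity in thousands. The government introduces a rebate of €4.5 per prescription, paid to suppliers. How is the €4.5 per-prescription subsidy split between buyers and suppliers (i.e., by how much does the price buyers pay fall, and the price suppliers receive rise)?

Buyers gain €1.5 per prescription; suppliers gain €3 per prescription.

Demand slope: (353 − 397)/(29 − 18) = -4, so qd = 469 − 4p.
Supply slope: (375 − 393)/(16 − 25) = 2, so qs = 2p + 343.
Before the subsidy: set 469 − 4p = 2p + 343 → p* = €21, q* = 385.
With a per-unit subsidy paid to suppliers, each receives p + 4.5 per unit sold, so supply becomes qs = 2(p + 4.5) + 343.
Solving gives q = 391 with buyers paying €19.5 and suppliers receiving €24 (the €4.5 wedge).
Gain to buyers: €1.5; to suppliers: €3. (They sum to €4.5.)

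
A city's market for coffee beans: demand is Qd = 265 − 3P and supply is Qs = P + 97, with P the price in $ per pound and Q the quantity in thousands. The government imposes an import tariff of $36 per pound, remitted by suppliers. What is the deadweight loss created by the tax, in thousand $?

Before the tax: set 265 − 3P = P + 97 → P* = $42, Q* = 139.
With the tax collected from suppliers, supply shifts: Qs = (P − 36) + 97.
Solving gives Q = 112 with consumers paying $51 and suppliers receiving $15 (the $36 wedge).
Quantity falls by |ΔQ| = |139 − 112| = 27.
DWL = ½ · t · |ΔQ| = ½ · 36 · 27 = $486.

Deadweight loss = $486 thousand.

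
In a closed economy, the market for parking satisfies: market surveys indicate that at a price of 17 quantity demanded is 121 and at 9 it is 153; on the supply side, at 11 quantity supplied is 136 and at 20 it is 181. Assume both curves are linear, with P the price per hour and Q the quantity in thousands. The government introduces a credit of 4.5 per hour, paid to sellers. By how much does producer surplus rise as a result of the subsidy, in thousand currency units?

Producer surplus rises by 292 thousand.

Demand slope: (153 − 121)/(9 − 17) = -4, so Qd = 189 − 4P.
Supply slope: (181 − 136)/(20 − 11) = 5, so Qs = 5P + 81.
Without the subsidy, 189 − 4P = 5P + 81 gives 9P = 108, so P* = 12 and Q* = 141.
With a per-unit subsidy paid to sellers, each receives P + 4.5 per unit sold, so supply becomes Qs = 5(P + 4.5) + 81.
Solving gives Q = 151 with buyers paying 9.5 and sellers receiving 14 (the 4.5 wedge).
ΔPS is the trapezoid between Q = 151 and Q = 141 of height 2: ½ · (141 + 151) · 2 = 292.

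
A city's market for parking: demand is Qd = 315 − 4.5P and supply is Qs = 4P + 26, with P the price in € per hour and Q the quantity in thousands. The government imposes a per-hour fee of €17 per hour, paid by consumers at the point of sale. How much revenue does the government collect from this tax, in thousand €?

Tax revenue = €2142 thousand.

Without the tax, 315 − 4.5P = 4P + 26 gives 8.5P = 289, so P* = €34 and Q* = 162.
With the tax collected from consumers, demand (in seller-price terms) shifts: Qd = 315 − 4.5(P + 17).
New equilibrium: consumers pay €42, producers receive €25, Q = 126. (Wedge: Pb − Ps = 17.)
Revenue = t · Q = 17 · 126 = €2142.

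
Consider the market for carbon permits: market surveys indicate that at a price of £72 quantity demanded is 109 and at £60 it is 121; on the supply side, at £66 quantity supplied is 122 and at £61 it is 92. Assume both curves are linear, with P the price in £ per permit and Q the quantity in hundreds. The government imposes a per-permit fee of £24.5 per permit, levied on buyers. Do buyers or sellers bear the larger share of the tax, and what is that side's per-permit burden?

Demand slope: (121 − 109)/(60 − 72) = -1, so Qd = 181 − P.
Supply slope: (92 − 122)/(61 − 66) = 6, so Qs = 6P − 274.
Without the tax, 181 − P = 6P − 274 gives 7P = 455, so P* = £65 and Q* = 116.
With the tax collected from buyers, demand (in seller-price terms) shifts: Qd = 181 − (P + 24.5).
New equilibrium: buyers pay £86, sellers receive £61.5, Q = 95. (Wedge: Pb − Ps = 24.5.)
Per-permit burden: buyers £21, sellers £3.5.
Buyers take the larger share because demand is less price-elastic here (demand slope 1 vs supply slope 6).
The less price-elastic side of the market bears the larger share of a per-unit tax.

Buyers bear the larger share: £21 per permit.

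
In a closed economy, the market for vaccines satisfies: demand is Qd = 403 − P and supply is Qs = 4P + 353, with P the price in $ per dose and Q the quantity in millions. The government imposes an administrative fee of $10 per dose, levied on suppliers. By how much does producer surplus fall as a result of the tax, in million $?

Before the tax: set 403 − P = 4P + 353 → P* = $10, Q* = 393.
With the tax collected from suppliers, supply shifts: Qs = 4(P − 10) + 353.
Solving gives Q = 385 with consumers paying $18 and suppliers receiving $8 (the $10 wedge).
ΔPS is the trapezoid between Q = 385 and Q = 393 of height $2: ½ · (393 + 385) · 2 = $778.

Producer surplus falls by $778 million.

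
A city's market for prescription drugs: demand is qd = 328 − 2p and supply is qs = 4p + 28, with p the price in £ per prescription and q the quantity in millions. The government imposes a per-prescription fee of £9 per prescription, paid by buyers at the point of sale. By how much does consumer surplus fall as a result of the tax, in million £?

Without the tax, 328 − 2p = 4p + 28 gives 6p = 300, so p* = £50 and q* = 228.
With the tax collected from buyers, demand (in seller-price terms) shifts: qd = 328 − 2(p + 9).
New equilibrium: buyers pay £56, sellers receive £47, q = 216. (Wedge: pb − ps = 9.)
ΔCS is the trapezoid between Q = 216 and Q = 228 of height £6: ½ · (228 + 216) · 6 = £1332.

Consumer surplus falls by £1332 million.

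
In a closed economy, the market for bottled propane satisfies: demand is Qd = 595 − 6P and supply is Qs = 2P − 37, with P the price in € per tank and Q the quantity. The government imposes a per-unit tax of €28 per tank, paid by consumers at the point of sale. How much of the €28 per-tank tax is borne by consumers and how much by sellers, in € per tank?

Before the tax: set 595 − 6P = 2P − 37 → P* = €79, Q* = 121.
With the tax collected from consumers, demand (in seller-price terms) shifts: Qd = 595 − 6(P + 28).
Solving gives Q = 79 with consumers paying €86 and sellers receiving €58 (the €28 wedge).
Burden on consumers: €7; on sellers: €21. (They sum to €28.)

Consumers bear €7 per tank; sellers bear €21 per tank.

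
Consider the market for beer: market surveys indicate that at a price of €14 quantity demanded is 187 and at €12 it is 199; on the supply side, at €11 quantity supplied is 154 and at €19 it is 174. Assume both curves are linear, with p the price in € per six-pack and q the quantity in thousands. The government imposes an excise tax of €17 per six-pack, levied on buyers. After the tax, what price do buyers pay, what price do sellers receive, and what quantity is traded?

Buyers pay €22; sellers receive €5; quantity = 139.

Demand slope: (199 − 187)/(12 − 14) = -6, so qd = 271 − 6p.
Supply slope: (174 − 154)/(19 − 11) = 2.5, so qs = 2.5p + 126.5.
Before the tax: set 271 − 6p = 2.5p + 126.5 → p* = €17, q* = 169.
With the tax collected from buyers, demand (in seller-price terms) shifts: qd = 271 − 6(p + 17).
Solving gives q = 139 with buyers paying €22 and sellers receiving €5 (the €17 wedge).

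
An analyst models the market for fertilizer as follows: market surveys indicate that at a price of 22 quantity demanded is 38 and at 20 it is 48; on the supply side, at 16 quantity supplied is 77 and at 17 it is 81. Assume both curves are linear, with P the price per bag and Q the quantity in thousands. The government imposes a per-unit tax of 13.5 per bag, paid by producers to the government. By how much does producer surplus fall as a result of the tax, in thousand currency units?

Producer surplus falls by 435 thousand.

Demand slope: (48 − 38)/(20 − 22) = -5, so Qd = 148 − 5P.
Supply slope: (81 − 77)/(17 − 16) = 4, so Qs = 4P + 13.
Before the tax: set 148 − 5P = 4P + 13 → P* = 15, Q* = 73.
With the tax collected from producers, supply shifts: Qs = 4(P − 13.5) + 13.
Solving gives Q = 43 with buyers paying 21 and producers receiving 7.5 (the 13.5 wedge).
ΔPS is the trapezoid between Q = 43 and Q = 73 of height 7.5: ½ · (73 + 43) · 7.5 = 435.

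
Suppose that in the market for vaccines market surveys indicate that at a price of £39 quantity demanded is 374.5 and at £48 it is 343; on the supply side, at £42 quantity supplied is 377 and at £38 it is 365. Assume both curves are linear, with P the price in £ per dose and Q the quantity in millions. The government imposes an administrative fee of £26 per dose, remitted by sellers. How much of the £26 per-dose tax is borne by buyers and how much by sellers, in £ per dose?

Demand slope: (343 − 374.5)/(48 − 39) = -3.5, so Qd = 511 − 3.5P.
Supply slope: (365 − 377)/(38 − 42) = 3, so Qs = 3P + 251.
Before the tax: set 511 − 3.5P = 3P + 251 → P* = £40, Q* = 371.
With the tax collected from sellers, supply shifts: Qs = 3(P − 26) + 251.
New equilibrium: buyers pay £52, sellers receive £26, Q = 329. (Wedge: Pb − Ps = 26.)
Burden on buyers: £12; on sellers: £14. (They sum to £26.)
The less price-elastic side of the market bears the larger share of a per-unit tax.

Buyers bear £12 per dose; sellers bear £14 per dose.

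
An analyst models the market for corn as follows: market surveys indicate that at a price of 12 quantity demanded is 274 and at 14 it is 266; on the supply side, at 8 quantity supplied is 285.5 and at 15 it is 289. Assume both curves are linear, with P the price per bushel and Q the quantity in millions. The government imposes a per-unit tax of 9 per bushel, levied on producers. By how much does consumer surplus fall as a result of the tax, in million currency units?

Demand slope: (266 − 274)/(14 − 12) = -4, so Qd = 322 − 4P.
Supply slope: (289 − 285.5)/(15 − 8) = 0.5, so Qs = 0.5P + 281.5.
Without the tax, 322 − 4P = 0.5P + 281.5 gives 4.5P = 40.5, so P* = 9 and Q* = 286.
With the tax collected from producers, supply shifts: Qs = 0.5(P − 9) + 281.5.
Solving gives Q = 282 with buyers paying 10 and producers receiving 1 (the 9 wedge).
ΔCS is the trapezoid between Q = 282 and Q = 286 of height 1: ½ · (286 + 282) · 1 = 284.

Consumer surplus falls by 284 million.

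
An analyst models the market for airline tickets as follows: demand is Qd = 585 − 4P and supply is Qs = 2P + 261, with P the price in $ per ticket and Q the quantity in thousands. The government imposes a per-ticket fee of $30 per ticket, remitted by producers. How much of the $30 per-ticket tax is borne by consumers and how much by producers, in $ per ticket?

Without the tax, 585 − 4P = 2P + 261 gives 6P = 324, so P* = $54 and Q* = 369.
With the tax collected from producers, supply shifts: Qs = 2(P − 30) + 261.
New equilibrium: consumers pay $64, producers receive $34, Q = 329. (Wedge: Pb − Ps = 30.)
Burden on consumers: $10; on producers: $20. (They sum to $30.)
The less price-elastic side of the market bears the larger share of a per-unit tax.

Consumers bear $10 per ticket; producers bear $20 per ticket.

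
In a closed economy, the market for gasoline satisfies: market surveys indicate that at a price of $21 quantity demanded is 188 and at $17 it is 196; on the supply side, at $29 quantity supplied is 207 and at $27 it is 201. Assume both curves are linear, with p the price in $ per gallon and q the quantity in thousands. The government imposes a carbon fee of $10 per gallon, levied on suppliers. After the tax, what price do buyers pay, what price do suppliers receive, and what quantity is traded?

Demand slope: (196 − 188)/(17 − 21) = -2, so qd = 230 − 2p.
Supply slope: (201 − 207)/(27 − 29) = 3, so qs = 3p + 120.
Before the tax: set 230 − 2p = 3p + 120 → p* = $22, q* = 186.
With the tax collected from suppliers, supply shifts: qs = 3(p − 10) + 120.
Solving gives q = 174 with buyers paying $28 and suppliers receiving $18 (the $10 wedge).

Buyers pay $28; suppliers receive $18; quantity = 174.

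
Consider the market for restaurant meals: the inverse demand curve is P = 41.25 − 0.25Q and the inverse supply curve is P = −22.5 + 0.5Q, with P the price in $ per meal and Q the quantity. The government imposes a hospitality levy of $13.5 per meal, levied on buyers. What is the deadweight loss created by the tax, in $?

Rewrite in direct form: Qd = 165 − 4P and Qs = 2P + 45.
Without the tax, 165 − 4P = 2P + 45 gives 6P = 120, so P* = $20 and Q* = 85.
With the tax collected from buyers, demand (in seller-price terms) shifts: Qd = 165 − 4(P + 13.5).
Solving gives Q = 67 with buyers paying $24.5 and suppliers receiving $11 (the $13.5 wedge).
Quantity falls by |ΔQ| = |85 − 67| = 18.
DWL = ½ · t · |ΔQ| = ½ · 13.5 · 18 = $121.5.

Deadweight loss = $121.5.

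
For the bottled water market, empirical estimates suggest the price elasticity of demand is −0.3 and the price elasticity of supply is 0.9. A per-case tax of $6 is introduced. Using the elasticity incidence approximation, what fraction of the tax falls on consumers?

Incidence ratio: consumers' share ≈ εs / (εs + |εd|) = 0.9 / (0.9 + 0.3) = 0.75.
Supply is the more elastic side, so consumers bear the larger share.

Consumers' share ≈ 0.75.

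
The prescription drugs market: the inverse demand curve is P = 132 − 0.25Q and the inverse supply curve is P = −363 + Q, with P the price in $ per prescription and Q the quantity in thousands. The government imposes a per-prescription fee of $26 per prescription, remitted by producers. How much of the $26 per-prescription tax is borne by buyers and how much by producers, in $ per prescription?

Inverting to Q(P) form: Qd = 528 − 4P; Qs = P + 363.
Before the tax: set 528 − 4P = P + 363 → P* = $33, Q* = 396.
With the tax collected from producers, supply shifts: Qs = (P − 26) + 363.
New equilibrium: buyers pay $38.2, producers receive $12.2, Q = 375.2. (Wedge: Pb − Ps = 26.)
Burden on buyers: $5.2; on producers: $20.8. (They sum to $26.)

Buyers bear $5.2 per prescription; producers bear $20.8 per prescription.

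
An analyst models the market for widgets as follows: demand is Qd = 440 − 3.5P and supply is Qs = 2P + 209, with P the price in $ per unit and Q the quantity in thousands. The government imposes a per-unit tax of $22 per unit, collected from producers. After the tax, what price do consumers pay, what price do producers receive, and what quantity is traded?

Consumers pay $50; producers receive $28; quantity = 265.

Before the tax: set 440 − 3.5P = 2P + 209 → P* = $42, Q* = 293.
With the tax collected from producers, supply shifts: Qs = 2(P − 22) + 209.
Solving gives Q = 265 with consumers paying $50 and producers receiving $28 (the $22 wedge).
The less price-elastic side of the market bears the larger share of a per-unit tax.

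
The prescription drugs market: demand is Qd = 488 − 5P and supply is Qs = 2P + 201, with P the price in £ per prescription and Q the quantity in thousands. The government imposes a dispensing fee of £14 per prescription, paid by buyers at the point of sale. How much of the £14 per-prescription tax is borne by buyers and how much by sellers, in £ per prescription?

Without the tax, 488 − 5P = 2P + 201 gives 7P = 287, so P* = £41 and Q* = 283.
With the tax collected from buyers, demand (in seller-price terms) shifts: Qd = 488 − 5(P + 14).
New equilibrium: buyers pay £45, sellers receive £31, Q = 263. (Wedge: Pb − Ps = 14.)
Burden on buyers: £4; on sellers: £10. (They sum to £14.)

Buyers bear £4 per prescription; sellers bear £10 per prescription.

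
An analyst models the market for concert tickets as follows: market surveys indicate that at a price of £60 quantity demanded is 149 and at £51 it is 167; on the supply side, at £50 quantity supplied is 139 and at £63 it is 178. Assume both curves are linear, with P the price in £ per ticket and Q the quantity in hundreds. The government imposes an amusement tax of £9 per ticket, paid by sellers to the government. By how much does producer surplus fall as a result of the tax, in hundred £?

Producer surplus falls by £545.76 hundred.

Demand slope: (167 − 149)/(51 − 60) = -2, so Qd = 269 − 2P.
Supply slope: (178 − 139)/(63 − 50) = 3, so Qs = 3P − 11.
Without the tax, 269 − 2P = 3P − 11 gives 5P = 280, so P* = £56 and Q* = 157.
With the tax collected from sellers, supply shifts: Qs = 3(P − 9) − 11.
New equilibrium: consumers pay £61.4, sellers receive £52.4, Q = 146.2. (Wedge: Pb − Ps = 9.)
ΔPS is the trapezoid between Q = 146.2 and Q = 157 of height £3.6: ½ · (157 + 146.2) · 3.6 = £545.76.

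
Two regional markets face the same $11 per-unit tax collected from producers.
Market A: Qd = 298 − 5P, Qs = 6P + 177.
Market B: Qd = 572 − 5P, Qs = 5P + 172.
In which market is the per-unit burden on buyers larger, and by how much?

Market A, by $0.5.

Market A: pre-tax P* = $11, Q* = 243; post-tax Q = 213; per-unit burden on buyers = $6.
Market B: pre-tax P* = $40, Q* = 372; post-tax Q = 344.5; per-unit burden on buyers = $5.5.
Difference: $6 vs $5.5 → market A is larger by $0.5.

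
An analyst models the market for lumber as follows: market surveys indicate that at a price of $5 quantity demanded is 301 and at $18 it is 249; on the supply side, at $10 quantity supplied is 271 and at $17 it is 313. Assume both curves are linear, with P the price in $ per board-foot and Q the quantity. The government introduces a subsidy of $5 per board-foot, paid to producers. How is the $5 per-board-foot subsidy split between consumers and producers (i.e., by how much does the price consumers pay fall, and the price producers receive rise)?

Demand slope: (249 − 301)/(18 − 5) = -4, so Qd = 321 − 4P.
Supply slope: (313 − 271)/(17 − 10) = 6, so Qs = 6P + 211.
Without the subsidy, 321 − 4P = 6P + 211 gives 10P = 110, so P* = $11 and Q* = 277.
With a per-unit subsidy paid to producers, each receives P + 5 per unit sold, so supply becomes Qs = 6(P + 5) + 211.
Solving gives Q = 289 with consumers paying $8 and producers receiving $13 (the $5 wedge).
Gain to consumers: $3; to producers: $2. (They sum to $5.)

Consumers gain $3 per board-foot; producers gain $2 per board-foot.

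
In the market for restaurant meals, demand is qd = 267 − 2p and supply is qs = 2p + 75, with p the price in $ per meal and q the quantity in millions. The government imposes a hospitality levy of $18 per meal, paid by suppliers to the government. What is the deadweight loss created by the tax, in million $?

Deadweight loss = $162 million.

Before the tax: set 267 − 2p = 2p + 75 → p* = $48, q* = 171.
With the tax collected from suppliers, supply shifts: qs = 2(p − 18) + 75.
New equilibrium: consumers pay $57, suppliers receive $39, q = 153. (Wedge: pb − ps = 18.)
Quantity falls by |ΔQ| = |171 − 153| = 18.
DWL = ½ · t · |ΔQ| = ½ · 18 · 18 = $162.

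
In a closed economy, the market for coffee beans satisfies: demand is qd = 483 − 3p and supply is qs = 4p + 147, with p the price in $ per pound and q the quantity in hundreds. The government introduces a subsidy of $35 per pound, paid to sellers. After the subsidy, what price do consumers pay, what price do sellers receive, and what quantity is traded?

Consumers pay $28; sellers receive $63; quantity = 399.

Without the subsidy, 483 − 3p = 4p + 147 gives 7p = 336, so p* = $48 and q* = 339.
With a per-unit subsidy paid to sellers, each receives p + 35 per unit sold, so supply becomes qs = 4(p + 35) + 147.
New equilibrium: consumers pay $28, sellers receive $63, q = 399. (Wedge: pb − ps = −35.)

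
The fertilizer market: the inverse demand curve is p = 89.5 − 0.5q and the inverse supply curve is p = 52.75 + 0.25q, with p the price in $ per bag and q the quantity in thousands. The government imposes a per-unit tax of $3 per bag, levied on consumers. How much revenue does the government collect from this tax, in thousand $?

Tax revenue = $135 thousand.

Rewrite in direct form: qd = 179 − 2p and qs = 4p − 211.
Without the tax, 179 − 2p = 4p − 211 gives 6p = 390, so p* = $65 and q* = 49.
With the tax collected from consumers, demand (in seller-price terms) shifts: qd = 179 − 2(p + 3).
New equilibrium: consumers pay $67, sellers receive $64, q = 45. (Wedge: pb − ps = 3.)
Revenue = t · Q = 3 · 45 = $135.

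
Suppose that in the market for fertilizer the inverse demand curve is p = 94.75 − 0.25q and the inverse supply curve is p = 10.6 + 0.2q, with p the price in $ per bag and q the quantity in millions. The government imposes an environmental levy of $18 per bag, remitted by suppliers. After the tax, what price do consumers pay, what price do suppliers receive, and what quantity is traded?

Inverting to q(p) form: qd = 379 − 4p; qs = 5p − 53.
Before the tax: set 379 − 4p = 5p − 53 → p* = $48, q* = 187.
With the tax collected from suppliers, supply shifts: qs = 5(p − 18) − 53.
New equilibrium: consumers pay $58, suppliers receive $40, q = 147. (Wedge: pb − ps = 18.)
The less price-elastic side of the market bears the larger share of a per-unit tax.

Consumers pay $58; suppliers receive $40; quantity = 147.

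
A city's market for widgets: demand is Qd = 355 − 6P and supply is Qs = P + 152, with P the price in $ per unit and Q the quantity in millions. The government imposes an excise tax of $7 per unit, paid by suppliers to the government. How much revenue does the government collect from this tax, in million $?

Tax revenue = $1225 million.

Before the tax: set 355 − 6P = P + 152 → P* = $29, Q* = 181.
With the tax collected from suppliers, supply shifts: Qs = (P − 7) + 152.
New equilibrium: buyers pay $30, suppliers receive $23, Q = 175. (Wedge: Pb − Ps = 7.)
Revenue = t · Q = 7 · 175 = $1225.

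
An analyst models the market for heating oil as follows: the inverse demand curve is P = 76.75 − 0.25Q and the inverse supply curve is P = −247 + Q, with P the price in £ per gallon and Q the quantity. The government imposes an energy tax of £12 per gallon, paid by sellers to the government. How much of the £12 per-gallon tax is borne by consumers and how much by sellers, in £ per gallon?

Consumers bear £2.4 per gallon; sellers bear £9.6 per gallon.

Inverting to Q(P) form: Qd = 307 − 4P; Qs = P + 247.
Without the tax, 307 − 4P = P + 247 gives 5P = 60, so P* = £12 and Q* = 259.
With the tax collected from sellers, supply shifts: Qs = (P − 12) + 247.
New equilibrium: consumers pay £14.4, sellers receive £2.4, Q = 249.4. (Wedge: Pb − Ps = 12.)
Burden on consumers: £2.4; on sellers: £9.6. (They sum to £12.)
The less price-elastic side of the market bears the larger share of a per-unit tax.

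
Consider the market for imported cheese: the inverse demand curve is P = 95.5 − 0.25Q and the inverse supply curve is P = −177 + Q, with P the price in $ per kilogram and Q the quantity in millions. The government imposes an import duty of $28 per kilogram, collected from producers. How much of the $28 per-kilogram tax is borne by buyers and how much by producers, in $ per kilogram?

Rewrite in direct form: Qd = 382 − 4P and Qs = P + 177.
Before the tax: set 382 − 4P = P + 177 → P* = $41, Q* = 218.
With the tax collected from producers, supply shifts: Qs = (P − 28) + 177.
New equilibrium: buyers pay $46.6, producers receive $18.6, Q = 195.6. (Wedge: Pb − Ps = 28.)
Burden on buyers: $5.6; on producers: $22.4. (They sum to $28.)
The less price-elastic side of the market bears the larger share of a per-unit tax.

Buyers bear $5.6 per kilogram; producers bear $22.4 per kilogram.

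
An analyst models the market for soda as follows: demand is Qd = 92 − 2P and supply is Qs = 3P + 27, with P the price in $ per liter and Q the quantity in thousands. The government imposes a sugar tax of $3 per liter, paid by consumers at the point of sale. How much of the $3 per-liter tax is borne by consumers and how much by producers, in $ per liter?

Consumers bear $1.8 per liter; producers bear $1.2 per liter.

Without the tax, 92 − 2P = 3P + 27 gives 5P = 65, so P* = $13 and Q* = 66.
With the tax collected from consumers, demand (in seller-price terms) shifts: Qd = 92 − 2(P + 3).
New equilibrium: consumers pay $14.8, producers receive $11.8, Q = 62.4. (Wedge: Pb − Ps = 3.)
Burden on consumers: $1.8; on producers: $1.2. (They sum to $3.)
The less price-elastic side of the market bears the larger share of a per-unit tax.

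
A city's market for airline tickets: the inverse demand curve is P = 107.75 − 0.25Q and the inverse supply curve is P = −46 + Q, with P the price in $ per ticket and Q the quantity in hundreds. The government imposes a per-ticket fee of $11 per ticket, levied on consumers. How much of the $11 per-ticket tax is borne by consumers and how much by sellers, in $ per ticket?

Consumers bear $2.2 per ticket; sellers bear $8.8 per ticket.

Rewrite in direct form: Qd = 431 − 4P and Qs = P + 46.
Before the tax: set 431 − 4P = P + 46 → P* = $77, Q* = 123.
With the tax collected from consumers, demand (in seller-price terms) shifts: Qd = 431 − 4(P + 11).
New equilibrium: consumers pay $79.2, sellers receive $68.2, Q = 114.2. (Wedge: Pb − Ps = 11.)
Burden on consumers: $2.2; on sellers: $8.8. (They sum to $11.)
The less price-elastic side of the market bears the larger share of a per-unit tax.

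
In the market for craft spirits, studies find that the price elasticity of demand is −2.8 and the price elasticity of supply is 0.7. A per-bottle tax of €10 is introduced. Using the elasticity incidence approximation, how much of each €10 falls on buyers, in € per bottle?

Buyers bear ≈ €2 per bottle.

Incidence ratio: buyers' share ≈ εs / (εs + |εd|) = 0.7 / (0.7 + 2.8) = 0.2.
So buyers bear ≈ 0.2 × €10 = €2; producers bear €8.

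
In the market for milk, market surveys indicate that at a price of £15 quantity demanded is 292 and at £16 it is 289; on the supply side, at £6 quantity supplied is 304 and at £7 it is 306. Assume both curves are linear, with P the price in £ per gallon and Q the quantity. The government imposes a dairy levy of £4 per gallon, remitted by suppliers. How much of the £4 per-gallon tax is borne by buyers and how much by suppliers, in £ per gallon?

Demand slope: (289 − 292)/(16 − 15) = -3, so Qd = 337 − 3P.
Supply slope: (306 − 304)/(7 − 6) = 2, so Qs = 2P + 292.
Without the tax, 337 − 3P = 2P + 292 gives 5P = 45, so P* = £9 and Q* = 310.
With the tax collected from suppliers, supply shifts: Qs = 2(P − 4) + 292.
Solving gives Q = 305.2 with buyers paying £10.6 and suppliers receiving £6.6 (the £4 wedge).
Burden on buyers: £1.6; on suppliers: £2.4. (They sum to £4.)

Buyers bear £1.6 per gallon; suppliers bear £2.4 per gallon.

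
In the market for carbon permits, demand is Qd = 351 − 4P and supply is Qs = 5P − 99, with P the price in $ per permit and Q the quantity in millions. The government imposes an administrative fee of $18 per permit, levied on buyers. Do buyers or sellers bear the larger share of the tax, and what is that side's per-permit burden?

Without the tax, 351 − 4P = 5P − 99 gives 9P = 450, so P* = $50 and Q* = 151.
With the tax collected from buyers, demand (in seller-price terms) shifts: Qd = 351 − 4(P + 18).
Solving gives Q = 111 with buyers paying $60 and sellers receiving $42 (the $18 wedge).
Per-permit burden: buyers $10, sellers $8.
Buyers take the larger share because demand is less price-elastic here (demand slope 4 vs supply slope 5).
The less price-elastic side of the market bears the larger share of a per-unit tax.

Buyers bear the larger share: $10 per permit.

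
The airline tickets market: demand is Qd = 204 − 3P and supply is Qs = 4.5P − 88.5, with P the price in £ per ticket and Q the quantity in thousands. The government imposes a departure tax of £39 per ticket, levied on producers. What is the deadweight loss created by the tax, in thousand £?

Before the tax: set 204 − 3P = 4.5P − 88.5 → P* = £39, Q* = 87.
With the tax collected from producers, supply shifts: Qs = 4.5(P − 39) − 88.5.
New equilibrium: buyers pay £62.4, producers receive £23.4, Q = 16.8. (Wedge: Pb − Ps = 39.)
Quantity falls by |ΔQ| = |87 − 16.8| = 70.2.
DWL = ½ · t · |ΔQ| = ½ · 39 · 70.2 = £1368.9.

Deadweight loss = £1368.9 thousand.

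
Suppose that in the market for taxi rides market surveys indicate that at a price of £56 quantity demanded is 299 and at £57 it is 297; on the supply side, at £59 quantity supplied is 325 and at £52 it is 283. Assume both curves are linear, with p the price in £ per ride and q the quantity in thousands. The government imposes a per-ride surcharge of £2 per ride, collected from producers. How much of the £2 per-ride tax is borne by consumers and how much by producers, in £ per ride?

Demand slope: (297 − 299)/(57 − 56) = -2, so qd = 411 − 2p.
Supply slope: (283 − 325)/(52 − 59) = 6, so qs = 6p − 29.
Before the tax: set 411 − 2p = 6p − 29 → p* = £55, q* = 301.
With the tax collected from producers, supply shifts: qs = 6(p − 2) − 29.
Solving gives q = 298 with consumers paying £56.5 and producers receiving £54.5 (the £2 wedge).
Burden on consumers: £1.5; on producers: £0.5. (They sum to £2.)

Consumers bear £1.5 per ride; producers bear £0.5 per ride.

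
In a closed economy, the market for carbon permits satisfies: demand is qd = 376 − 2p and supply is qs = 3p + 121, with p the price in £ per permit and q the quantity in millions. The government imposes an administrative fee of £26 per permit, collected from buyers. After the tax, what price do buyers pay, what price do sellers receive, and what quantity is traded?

Buyers pay £66.6; sellers receive £40.6; quantity = 242.8.

Before the tax: set 376 − 2p = 3p + 121 → p* = £51, q* = 274.
With the tax collected from buyers, demand (in seller-price terms) shifts: qd = 376 − 2(p + 26).
Solving gives q = 242.8 with buyers paying £66.6 and sellers receiving £40.6 (the £26 wedge).
The less price-elastic side of the market bears the larger share of a per-unit tax.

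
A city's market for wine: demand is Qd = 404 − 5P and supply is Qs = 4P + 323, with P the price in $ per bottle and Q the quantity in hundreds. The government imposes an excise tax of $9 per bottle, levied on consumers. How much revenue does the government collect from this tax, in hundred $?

Before the tax: set 404 − 5P = 4P + 323 → P* = $9, Q* = 359.
With the tax collected from consumers, demand (in seller-price terms) shifts: Qd = 404 − 5(P + 9).
New equilibrium: consumers pay $13, producers receive $4, Q = 339. (Wedge: Pb − Ps = 9.)
Revenue = t · Q = 9 · 339 = $3051.

Tax revenue = $3051 hundred.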